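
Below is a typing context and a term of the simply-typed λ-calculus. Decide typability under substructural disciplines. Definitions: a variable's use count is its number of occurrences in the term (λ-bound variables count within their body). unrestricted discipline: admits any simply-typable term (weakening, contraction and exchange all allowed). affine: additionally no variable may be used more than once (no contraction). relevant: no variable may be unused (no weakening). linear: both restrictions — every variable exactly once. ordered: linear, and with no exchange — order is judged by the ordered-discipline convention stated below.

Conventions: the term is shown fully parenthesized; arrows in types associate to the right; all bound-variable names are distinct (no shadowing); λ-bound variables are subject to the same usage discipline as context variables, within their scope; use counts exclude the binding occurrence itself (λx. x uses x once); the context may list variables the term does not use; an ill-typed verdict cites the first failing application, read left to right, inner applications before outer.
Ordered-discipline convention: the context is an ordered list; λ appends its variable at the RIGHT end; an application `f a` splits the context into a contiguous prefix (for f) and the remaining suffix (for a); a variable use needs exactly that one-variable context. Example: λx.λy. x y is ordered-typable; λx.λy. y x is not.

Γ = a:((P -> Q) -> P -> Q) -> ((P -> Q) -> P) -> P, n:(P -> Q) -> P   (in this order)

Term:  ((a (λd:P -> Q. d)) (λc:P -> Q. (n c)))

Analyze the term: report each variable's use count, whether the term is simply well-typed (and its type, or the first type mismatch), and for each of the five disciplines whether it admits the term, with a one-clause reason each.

counts: a: 1; n: 1; d [bound]: 1; c [bound]: 1
use order (left to right): a, d, n, c
typing: ✓ — P
ordered ✓ (one use each (a, n, d, c); ordered split holds)
linear ✓ (a, n, d, c: one use apiece)
affine ✓ (no duplicate uses among a, n, d, c)
relevant ✓ (every one of a, n, d, c appears)
unrestricted ✓ (type-checks (P) and nothing is barred)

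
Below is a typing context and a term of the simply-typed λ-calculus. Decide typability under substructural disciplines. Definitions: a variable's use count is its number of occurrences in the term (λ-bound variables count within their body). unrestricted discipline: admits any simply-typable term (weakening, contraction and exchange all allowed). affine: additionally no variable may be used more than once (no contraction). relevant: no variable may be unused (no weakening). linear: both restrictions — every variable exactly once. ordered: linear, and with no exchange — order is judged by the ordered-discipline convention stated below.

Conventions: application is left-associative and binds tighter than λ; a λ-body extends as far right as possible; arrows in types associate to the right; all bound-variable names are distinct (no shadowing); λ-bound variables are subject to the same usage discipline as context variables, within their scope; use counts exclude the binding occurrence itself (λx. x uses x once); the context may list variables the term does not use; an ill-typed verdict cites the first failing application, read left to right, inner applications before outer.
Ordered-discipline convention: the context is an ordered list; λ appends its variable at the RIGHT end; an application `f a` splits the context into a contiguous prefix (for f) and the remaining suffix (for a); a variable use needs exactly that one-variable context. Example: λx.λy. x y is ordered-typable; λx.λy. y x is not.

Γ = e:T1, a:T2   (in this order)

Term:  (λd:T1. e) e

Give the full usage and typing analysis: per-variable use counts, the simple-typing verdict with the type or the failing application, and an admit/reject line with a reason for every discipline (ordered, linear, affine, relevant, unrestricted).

counts: e ×2, a ×0, d (λ-bound) ×0
use order (left to right): e, e
typing: well-typed at T1
ordered: ✗ — repeated use of e ×2; unused: a, d — weakening required
linear: ✗ — repeated use of e ×2; unused: a, d — weakening required
affine: ✗ — repeated use of e ×2
relevant: ✗ — unused: a, d — weakening required
unrestricted: ✓ — well-typed at T1; no restrictions here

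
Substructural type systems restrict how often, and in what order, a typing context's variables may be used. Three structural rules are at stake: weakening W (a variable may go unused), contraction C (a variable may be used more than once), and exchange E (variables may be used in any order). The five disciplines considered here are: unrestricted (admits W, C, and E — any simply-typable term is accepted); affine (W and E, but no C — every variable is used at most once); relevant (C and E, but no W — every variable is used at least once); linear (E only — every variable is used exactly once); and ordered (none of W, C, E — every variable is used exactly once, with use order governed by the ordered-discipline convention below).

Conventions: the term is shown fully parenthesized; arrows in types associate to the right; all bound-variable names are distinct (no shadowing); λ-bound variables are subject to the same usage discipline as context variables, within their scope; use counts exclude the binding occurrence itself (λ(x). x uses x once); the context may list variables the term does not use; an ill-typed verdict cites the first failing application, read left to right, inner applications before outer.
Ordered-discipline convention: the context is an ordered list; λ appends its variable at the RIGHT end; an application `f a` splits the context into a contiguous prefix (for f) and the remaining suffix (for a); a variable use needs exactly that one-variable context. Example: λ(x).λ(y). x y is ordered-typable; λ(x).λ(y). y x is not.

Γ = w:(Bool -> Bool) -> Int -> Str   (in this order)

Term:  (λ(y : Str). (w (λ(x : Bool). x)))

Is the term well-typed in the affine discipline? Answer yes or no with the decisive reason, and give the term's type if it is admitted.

yes — none of w, y, x used more than once; term : Str -> Int -> Str
use counts: w: 1×, y (bound): 0×, x (bound): 1×
left-to-right use order: w, x
typing: well-typed at Str -> Int -> Str
summary: ordered ✗ | linear ✗ | affine ✓ | relevant ✗ | unrestricted ✓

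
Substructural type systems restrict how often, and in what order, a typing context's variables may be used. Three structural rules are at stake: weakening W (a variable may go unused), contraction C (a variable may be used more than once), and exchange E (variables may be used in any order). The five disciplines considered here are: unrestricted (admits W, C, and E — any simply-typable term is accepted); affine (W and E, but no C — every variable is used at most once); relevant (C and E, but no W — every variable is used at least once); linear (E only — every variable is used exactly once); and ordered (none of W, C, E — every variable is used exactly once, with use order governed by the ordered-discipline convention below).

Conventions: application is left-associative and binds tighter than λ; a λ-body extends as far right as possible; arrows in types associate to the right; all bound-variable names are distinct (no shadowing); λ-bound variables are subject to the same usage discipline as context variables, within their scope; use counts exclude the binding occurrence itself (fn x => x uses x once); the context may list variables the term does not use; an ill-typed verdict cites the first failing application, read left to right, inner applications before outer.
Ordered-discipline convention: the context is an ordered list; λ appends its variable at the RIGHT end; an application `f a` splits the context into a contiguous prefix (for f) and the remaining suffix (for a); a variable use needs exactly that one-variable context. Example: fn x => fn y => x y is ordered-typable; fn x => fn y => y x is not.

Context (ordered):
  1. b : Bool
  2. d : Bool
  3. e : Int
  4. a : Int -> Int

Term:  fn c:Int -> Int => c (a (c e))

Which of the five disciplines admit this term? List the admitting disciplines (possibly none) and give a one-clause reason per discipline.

accepted by: unrestricted
counts: b: 0; d: 0; e: 1; a: 1; c (λ-bound): 2
order of uses: c, a, c, e
typing: the term checks, with type (Int -> Int) -> Int
ordered: ✗, c ×2 used more than once (contraction); b, d left unused
linear: ✗, c ×2 used more than once (contraction); b, d left unused
affine: ✗, c ×2 used more than once (contraction)
relevant: ✗, b, d left unused
unrestricted: ✓, well-typed at (Int -> Int) -> Int; no restrictions here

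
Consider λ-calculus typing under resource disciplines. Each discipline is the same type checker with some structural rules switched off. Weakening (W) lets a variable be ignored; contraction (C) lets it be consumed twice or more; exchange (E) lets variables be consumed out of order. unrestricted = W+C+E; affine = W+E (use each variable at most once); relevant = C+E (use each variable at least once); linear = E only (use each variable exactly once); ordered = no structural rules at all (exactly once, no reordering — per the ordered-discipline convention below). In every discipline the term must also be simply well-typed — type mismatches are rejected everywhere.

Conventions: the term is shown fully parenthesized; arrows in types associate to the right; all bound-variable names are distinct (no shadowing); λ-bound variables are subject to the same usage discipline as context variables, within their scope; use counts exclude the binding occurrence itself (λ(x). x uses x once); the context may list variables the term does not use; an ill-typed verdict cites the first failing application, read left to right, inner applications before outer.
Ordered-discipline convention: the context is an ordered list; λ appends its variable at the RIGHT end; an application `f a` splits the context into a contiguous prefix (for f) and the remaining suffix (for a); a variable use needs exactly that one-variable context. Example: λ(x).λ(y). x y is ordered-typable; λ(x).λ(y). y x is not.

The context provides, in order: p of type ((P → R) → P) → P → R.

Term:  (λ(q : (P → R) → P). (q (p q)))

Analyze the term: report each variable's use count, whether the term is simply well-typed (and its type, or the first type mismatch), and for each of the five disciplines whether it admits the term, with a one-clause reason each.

usage: p=1, q (bound)=2
left-to-right use order: q, p, q
typing: the term checks, with type ((P → R) → P) → P
ordered: ✗ — uses contraction: q ×2
linear: ✗ — uses contraction: q ×2
affine: ✗ — uses contraction: q ×2
relevant: ✓ — p, q: all used, weakening unneeded
unrestricted: ✓ — simply typable at ((P → R) → P) → P; W, C, E all held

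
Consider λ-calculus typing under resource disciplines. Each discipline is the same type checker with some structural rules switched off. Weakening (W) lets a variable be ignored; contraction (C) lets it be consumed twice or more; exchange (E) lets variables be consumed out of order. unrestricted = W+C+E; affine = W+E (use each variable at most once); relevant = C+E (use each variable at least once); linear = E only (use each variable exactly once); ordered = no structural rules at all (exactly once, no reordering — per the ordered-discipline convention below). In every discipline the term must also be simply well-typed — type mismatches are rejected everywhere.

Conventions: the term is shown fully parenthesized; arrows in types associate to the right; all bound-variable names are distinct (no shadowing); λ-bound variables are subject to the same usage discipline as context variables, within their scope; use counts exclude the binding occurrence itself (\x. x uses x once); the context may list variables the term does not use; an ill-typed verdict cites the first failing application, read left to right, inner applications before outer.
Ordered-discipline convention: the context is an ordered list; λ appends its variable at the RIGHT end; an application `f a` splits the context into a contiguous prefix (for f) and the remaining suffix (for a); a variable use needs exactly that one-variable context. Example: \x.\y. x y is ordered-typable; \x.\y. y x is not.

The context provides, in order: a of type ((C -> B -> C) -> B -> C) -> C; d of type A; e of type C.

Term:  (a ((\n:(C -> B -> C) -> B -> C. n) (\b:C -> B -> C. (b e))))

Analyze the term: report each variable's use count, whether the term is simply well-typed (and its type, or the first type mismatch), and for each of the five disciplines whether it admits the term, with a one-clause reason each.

usage: a ×1, d ×0, e ×1, n (λ-bound) ×1, b (λ-bound) ×1
use order (left to right): a, n, b, e
typing: well-typed — term : C
ordered: ✗, d never used (weakening)
linear: ✗, d never used (weakening)
affine: ✓, none of a, d, e, n, b used more than once
relevant: ✗, d never used (weakening)
unrestricted: ✓, well-typed at C; no restrictions here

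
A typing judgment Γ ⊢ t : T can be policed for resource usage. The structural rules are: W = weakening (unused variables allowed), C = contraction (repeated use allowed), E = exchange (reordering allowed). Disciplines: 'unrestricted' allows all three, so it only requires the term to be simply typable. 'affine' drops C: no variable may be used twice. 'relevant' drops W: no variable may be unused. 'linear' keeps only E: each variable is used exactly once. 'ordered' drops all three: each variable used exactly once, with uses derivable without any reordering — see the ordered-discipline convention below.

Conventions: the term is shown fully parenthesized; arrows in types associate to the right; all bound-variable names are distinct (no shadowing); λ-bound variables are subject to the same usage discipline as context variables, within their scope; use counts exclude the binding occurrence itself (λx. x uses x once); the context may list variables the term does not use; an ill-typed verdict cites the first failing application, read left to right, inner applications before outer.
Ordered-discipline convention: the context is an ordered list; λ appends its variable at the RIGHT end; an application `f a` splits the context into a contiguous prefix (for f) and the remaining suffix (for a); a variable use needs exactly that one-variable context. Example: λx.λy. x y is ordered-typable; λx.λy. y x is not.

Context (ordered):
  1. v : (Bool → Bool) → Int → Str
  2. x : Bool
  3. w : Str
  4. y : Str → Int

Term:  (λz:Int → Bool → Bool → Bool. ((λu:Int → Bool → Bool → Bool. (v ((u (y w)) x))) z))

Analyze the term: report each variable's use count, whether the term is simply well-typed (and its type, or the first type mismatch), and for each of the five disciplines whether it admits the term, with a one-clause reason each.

counts: v: 1; x: 1; w: 1; y: 1; z (bound): 1; u (bound): 1
order of uses: v, u, y, w, x, z
typing: well-typed — term : (Int → Bool → Bool → Bool) → Int → Str
ordered: ✗, no ordered split (uses run v, u, y, w, x, z)
linear: ✓, single use per variable (v, x, w, y, z, u)
affine: ✓, at most one use each (v, x, w, y, z, u)
relevant: ✓, at least one use each (v, x, w, y, z, u)
unrestricted: ✓, well-typed at (Int → Bool → Bool → Bool) → Int → Str; no restrictions here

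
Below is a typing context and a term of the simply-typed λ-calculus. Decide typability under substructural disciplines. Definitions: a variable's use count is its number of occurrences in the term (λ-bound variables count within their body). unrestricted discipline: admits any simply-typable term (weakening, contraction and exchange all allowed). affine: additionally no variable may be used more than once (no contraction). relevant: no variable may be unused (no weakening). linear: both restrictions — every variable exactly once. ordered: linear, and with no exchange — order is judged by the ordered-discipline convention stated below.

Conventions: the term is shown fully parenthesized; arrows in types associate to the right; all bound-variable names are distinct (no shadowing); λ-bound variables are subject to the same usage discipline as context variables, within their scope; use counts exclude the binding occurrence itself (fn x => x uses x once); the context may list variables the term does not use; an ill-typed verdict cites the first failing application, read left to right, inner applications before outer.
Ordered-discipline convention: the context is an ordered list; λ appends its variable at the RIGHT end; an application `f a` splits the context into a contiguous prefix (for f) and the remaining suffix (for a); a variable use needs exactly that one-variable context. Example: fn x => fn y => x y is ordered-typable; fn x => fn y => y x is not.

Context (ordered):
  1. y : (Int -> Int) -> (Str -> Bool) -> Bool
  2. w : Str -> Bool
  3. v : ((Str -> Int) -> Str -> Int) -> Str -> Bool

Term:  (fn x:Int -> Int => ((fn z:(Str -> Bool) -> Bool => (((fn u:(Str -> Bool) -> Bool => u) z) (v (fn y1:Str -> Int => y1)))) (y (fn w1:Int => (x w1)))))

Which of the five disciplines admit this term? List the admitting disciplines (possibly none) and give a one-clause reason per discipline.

admitted by: affine, unrestricted
use counts: y: 1×, w: 0×, v: 1×, x (bound): 1×, z (bound): 1×, u (bound): 1×, y1 (bound): 1×, w1 (bound): 1×
uses in reading order: u, z, v, y1, y, x, w1
typing: the term checks, with type (Int -> Int) -> Bool
ordered: ✗ — w never used (weakening)
linear: ✗ — w never used (weakening)
affine: ✓ — none of y, w, v, x, z, u, y1, w1 used more than once
relevant: ✗ — w never used (weakening)
unrestricted: ✓ — simply typable at (Int -> Int) -> Bool; W, C, E all held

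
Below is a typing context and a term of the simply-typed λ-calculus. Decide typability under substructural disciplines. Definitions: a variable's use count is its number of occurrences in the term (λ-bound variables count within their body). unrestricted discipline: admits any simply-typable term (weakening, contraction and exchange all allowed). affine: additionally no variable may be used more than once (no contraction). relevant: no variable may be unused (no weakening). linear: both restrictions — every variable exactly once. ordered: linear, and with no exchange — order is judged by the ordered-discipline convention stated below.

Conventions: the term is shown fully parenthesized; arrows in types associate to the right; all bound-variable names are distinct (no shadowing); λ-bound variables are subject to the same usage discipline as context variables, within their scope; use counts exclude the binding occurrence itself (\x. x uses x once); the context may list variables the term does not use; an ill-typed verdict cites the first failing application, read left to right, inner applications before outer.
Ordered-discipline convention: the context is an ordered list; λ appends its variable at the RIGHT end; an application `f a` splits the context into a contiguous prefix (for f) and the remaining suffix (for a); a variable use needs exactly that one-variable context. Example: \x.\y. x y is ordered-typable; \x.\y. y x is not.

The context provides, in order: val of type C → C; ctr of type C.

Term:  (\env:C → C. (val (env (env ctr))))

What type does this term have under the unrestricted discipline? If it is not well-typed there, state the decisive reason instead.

term : (C → C) → C
usage: val: 1, ctr: 1, env (bound): 2
left-to-right use order: val, env, env, ctr
typing: ✓ — (C → C) → C
across the five disciplines: ordered ✗ · linear ✗ · affine ✗ · relevant ✓ · unrestricted ✓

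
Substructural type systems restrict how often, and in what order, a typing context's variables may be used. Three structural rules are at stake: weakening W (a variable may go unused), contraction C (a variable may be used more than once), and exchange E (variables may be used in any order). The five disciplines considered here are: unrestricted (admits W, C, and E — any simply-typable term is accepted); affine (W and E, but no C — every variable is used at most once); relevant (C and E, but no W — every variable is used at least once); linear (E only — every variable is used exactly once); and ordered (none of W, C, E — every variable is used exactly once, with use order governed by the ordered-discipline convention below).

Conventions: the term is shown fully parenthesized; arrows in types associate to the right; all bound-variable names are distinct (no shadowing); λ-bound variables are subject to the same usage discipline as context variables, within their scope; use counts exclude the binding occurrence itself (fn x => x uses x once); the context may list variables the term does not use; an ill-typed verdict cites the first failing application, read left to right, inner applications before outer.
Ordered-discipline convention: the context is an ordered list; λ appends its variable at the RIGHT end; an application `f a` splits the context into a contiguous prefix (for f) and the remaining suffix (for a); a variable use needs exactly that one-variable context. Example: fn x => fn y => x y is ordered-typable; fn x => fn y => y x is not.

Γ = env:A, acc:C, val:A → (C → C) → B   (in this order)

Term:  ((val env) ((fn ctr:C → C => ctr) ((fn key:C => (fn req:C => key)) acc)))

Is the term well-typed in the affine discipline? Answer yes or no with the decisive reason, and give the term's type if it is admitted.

yes — none of env, acc, val, ctr, key, req used more than once; term : B
use counts: env: 1; acc: 1; val: 1; ctr (λ-bound): 1; key (λ-bound): 1; req (λ-bound): 0
use order (left to right): val, env, ctr, key, acc
typing: well-typed — term : B
per-discipline verdicts: ordered ✗ | linear ✗ | affine ✓ | relevant ✗ | unrestricted ✓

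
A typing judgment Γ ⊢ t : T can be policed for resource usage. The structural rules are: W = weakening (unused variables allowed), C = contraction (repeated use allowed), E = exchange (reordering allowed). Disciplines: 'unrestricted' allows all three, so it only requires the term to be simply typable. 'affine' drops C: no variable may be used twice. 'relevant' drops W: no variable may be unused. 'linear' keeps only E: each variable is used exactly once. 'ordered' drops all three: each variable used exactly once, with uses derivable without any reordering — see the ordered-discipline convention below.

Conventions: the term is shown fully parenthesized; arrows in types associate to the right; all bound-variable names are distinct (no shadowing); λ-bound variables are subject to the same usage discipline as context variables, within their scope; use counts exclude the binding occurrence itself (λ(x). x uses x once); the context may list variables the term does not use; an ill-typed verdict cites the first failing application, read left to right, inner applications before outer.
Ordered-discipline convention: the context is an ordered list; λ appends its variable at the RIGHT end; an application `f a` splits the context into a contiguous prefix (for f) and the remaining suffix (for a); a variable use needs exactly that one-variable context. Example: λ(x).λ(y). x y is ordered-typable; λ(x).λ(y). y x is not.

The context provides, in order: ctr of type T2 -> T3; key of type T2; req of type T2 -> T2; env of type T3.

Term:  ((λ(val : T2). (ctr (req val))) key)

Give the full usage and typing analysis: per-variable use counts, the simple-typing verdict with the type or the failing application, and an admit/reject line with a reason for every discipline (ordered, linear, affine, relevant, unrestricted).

use counts: ctr=1; key=1; req=1; env=0; val (λ-bound)=1
left-to-right use order: ctr, req, val, key
typing: well-typed at T3
ordered: ✗, unused: env — weakening required
linear: ✗, unused: env — weakening required
affine: ✓, none of ctr, key, req, env, val used more than once
relevant: ✗, unused: env — weakening required
unrestricted: ✓, well-typed at T3; no restrictions here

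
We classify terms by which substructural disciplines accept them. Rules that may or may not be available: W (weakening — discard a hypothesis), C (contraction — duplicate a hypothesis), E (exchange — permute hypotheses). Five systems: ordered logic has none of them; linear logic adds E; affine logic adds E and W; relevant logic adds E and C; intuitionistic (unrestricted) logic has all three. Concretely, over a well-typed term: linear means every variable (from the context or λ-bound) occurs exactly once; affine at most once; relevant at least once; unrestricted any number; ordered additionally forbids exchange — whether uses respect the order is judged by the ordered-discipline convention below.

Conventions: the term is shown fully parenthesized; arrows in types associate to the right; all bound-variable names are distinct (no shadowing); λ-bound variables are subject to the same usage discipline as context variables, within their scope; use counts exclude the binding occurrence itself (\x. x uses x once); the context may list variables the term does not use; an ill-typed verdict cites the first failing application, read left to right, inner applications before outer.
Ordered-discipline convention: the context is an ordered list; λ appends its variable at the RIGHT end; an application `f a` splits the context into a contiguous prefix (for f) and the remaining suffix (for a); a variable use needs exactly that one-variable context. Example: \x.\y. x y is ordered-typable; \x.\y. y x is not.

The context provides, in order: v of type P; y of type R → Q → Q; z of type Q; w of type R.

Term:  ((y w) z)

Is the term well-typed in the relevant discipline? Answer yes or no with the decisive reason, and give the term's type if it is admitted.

no — needs weakening: v unused
use counts: v: 0×, y: 1×, z: 1×, w: 1×
left-to-right use order: y, w, z
typing: ✓ — Q
per-discipline verdicts: ordered ✗ · linear ✗ · affine ✓ · relevant ✗ · unrestricted ✓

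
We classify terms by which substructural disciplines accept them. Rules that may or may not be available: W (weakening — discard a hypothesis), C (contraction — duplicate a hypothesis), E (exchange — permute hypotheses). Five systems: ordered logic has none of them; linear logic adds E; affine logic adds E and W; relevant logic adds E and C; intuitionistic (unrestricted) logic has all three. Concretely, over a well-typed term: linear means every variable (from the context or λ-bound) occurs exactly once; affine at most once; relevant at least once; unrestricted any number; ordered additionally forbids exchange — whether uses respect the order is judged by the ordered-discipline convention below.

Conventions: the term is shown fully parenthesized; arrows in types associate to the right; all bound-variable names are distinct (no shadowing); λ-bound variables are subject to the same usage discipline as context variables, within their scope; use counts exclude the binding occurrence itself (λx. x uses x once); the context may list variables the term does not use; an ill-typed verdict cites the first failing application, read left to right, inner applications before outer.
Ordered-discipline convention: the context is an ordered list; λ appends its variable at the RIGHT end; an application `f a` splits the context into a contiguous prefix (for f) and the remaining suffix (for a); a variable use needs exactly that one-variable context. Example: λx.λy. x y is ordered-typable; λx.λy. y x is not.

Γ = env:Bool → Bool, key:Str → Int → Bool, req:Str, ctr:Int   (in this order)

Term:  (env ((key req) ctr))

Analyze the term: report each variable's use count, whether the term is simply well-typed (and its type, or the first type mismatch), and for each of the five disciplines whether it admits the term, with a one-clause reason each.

use counts: env: 1, key: 1, req: 1, ctr: 1
uses in reading order: env, key, req, ctr
typing: well-typed — term : Bool
ordered: ✓, env, key, req, ctr once each; derivable with no W/C/E
linear: ✓, env, key, req, ctr: one use apiece
affine: ✓, no duplicate uses among env, key, req, ctr
relevant: ✓, every one of env, key, req, ctr appears
unrestricted: ✓, simply typable at Bool; W, C, E all held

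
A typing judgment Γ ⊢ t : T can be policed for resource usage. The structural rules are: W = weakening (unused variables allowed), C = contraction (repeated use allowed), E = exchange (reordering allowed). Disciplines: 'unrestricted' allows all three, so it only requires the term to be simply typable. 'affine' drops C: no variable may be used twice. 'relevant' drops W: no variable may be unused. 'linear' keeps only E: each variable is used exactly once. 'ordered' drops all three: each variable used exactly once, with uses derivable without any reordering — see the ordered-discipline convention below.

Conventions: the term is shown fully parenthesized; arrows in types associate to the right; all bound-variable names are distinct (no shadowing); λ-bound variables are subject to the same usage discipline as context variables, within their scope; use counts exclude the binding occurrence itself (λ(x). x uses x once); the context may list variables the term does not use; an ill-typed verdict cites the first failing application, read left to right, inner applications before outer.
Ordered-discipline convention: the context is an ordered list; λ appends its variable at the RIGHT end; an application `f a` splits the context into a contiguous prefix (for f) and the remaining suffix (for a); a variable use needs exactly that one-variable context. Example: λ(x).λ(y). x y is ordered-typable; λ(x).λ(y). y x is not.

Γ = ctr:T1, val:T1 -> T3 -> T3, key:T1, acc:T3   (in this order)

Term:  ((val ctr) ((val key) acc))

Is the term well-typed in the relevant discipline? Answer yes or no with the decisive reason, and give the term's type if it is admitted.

yes — none of ctr, val, key, acc goes unused; term : T3
use counts: ctr ×1; val ×2; key ×1; acc ×1
left-to-right use order: val, ctr, val, key, acc
typing: ✓ — T3
summary: ordered ✗; linear ✗; affine ✗; relevant ✓; unrestricted ✓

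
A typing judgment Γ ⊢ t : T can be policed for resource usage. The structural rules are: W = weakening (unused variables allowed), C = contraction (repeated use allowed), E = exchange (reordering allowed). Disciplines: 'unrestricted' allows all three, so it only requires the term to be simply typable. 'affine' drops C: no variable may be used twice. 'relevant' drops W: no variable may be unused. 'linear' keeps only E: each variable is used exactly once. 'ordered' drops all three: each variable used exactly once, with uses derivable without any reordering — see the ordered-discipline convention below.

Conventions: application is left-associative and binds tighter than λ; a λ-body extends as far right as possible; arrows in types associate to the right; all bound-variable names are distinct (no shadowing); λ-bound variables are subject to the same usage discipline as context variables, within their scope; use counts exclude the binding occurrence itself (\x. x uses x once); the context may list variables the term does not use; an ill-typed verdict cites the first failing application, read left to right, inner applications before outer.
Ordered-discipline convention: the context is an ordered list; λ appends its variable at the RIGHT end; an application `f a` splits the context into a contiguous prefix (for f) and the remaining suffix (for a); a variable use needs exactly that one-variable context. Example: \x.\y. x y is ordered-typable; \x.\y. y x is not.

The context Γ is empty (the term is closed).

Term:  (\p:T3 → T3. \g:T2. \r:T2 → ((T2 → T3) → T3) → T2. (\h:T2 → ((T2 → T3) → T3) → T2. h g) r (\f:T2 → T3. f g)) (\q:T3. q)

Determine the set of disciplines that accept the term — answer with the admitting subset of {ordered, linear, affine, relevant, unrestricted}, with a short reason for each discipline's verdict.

admitted by: unrestricted
variable uses: p (bound): 0×, g (bound): 2×, r (bound): 1×, h (bound): 1×, f (bound): 1×, q (bound): 1×
left-to-right use order: h, g, r, f, g, q
typing: the term checks, with type T2 → (T2 → ((T2 → T3) → T3) → T2) → T2
ordered: ✗ — needs contraction — g ×2; p left unused
linear: ✗ — needs contraction — g ×2; p left unused
affine: ✗ — needs contraction — g ×2
relevant: ✗ — p left unused
unrestricted: ✓ — typability at T2 → (T2 → ((T2 → T3) → T3) → T2) → T2 is all that's needed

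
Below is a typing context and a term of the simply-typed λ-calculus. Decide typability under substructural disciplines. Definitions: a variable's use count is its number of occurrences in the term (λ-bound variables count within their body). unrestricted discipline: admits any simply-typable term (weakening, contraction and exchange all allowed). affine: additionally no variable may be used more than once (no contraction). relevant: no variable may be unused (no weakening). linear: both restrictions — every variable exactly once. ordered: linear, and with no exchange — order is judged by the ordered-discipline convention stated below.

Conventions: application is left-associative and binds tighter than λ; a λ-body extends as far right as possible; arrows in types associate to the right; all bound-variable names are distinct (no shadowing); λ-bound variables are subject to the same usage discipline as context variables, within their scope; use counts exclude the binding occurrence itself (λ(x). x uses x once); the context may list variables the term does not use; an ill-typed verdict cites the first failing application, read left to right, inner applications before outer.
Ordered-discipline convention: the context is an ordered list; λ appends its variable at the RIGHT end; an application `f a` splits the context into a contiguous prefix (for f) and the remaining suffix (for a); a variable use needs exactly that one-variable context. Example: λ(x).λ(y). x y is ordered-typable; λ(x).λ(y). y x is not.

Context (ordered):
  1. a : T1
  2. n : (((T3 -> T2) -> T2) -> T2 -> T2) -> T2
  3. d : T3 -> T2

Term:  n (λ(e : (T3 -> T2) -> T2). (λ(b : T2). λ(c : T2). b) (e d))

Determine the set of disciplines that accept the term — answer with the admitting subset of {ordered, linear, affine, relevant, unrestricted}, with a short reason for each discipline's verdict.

accepted by: affine, unrestricted
counts: a=0; n=1; d=1; e (bound)=1; b (bound)=1; c (bound)=0
use order (left to right): n, b, e, d
typing: ✓ — T2
ordered: ✗, needs weakening: a, c unused
linear: ✗, needs weakening: a, c unused
affine: ✓, a, n, d, e, b, c: no repeats, contraction unneeded
relevant: ✗, needs weakening: a, c unused
unrestricted: ✓, type-checks (T2) and nothing is barred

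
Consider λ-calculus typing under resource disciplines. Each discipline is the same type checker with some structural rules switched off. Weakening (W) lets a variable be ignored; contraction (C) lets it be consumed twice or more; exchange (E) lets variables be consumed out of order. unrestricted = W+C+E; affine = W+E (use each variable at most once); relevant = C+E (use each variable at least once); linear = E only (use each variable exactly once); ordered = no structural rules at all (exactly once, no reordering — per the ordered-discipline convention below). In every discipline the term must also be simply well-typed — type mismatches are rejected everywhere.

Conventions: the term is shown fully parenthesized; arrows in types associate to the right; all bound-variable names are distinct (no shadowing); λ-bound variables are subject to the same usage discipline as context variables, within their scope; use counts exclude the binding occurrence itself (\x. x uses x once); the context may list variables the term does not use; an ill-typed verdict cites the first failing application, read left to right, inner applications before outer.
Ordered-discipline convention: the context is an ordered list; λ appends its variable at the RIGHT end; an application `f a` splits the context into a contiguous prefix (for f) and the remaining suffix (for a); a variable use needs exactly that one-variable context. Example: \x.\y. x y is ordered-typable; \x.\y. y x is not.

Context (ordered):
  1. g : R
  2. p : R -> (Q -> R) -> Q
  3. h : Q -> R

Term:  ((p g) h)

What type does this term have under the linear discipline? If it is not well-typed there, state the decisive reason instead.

term : Q
variable uses: g ×1; p ×1; h ×1
order of uses: p, g, h
typing: well-typed — term : Q
summary: ordered ✗ | linear ✓ | affine ✓ | relevant ✓ | unrestricted ✓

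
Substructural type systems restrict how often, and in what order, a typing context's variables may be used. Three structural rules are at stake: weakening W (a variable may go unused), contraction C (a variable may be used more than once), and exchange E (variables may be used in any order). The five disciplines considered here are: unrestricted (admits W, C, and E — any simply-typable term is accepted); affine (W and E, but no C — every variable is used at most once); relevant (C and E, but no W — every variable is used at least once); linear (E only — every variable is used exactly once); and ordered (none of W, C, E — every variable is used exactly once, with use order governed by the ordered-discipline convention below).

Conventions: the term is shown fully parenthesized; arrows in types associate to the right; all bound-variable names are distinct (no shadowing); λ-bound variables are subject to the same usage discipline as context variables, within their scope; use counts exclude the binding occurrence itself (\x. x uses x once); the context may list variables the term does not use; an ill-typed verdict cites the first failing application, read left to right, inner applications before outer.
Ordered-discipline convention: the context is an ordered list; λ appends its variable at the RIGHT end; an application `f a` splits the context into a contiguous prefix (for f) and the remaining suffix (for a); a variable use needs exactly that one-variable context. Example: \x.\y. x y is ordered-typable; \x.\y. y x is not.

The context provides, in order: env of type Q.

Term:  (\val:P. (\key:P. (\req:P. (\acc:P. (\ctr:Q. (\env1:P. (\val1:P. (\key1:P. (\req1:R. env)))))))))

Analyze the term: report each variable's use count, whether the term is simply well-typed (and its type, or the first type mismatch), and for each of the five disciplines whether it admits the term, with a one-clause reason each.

usage: env: 1×, val [bound]: 0×, key [bound]: 0×, req [bound]: 0×, acc [bound]: 0×, ctr [bound]: 0×, env1 [bound]: 0×, val1 [bound]: 0×, key1 [bound]: 0×, req1 [bound]: 0×
uses in reading order: env
typing: well-typed — term : P -> P -> P -> P -> Q -> P -> P -> P -> R -> Q
ordered: ✗ — val, key, req, acc, ctr, env1, val1, key1, req1 never used (weakening)
linear: ✗ — val, key, req, acc, ctr, env1, val1, key1, req1 never used (weakening)
affine: ✓ — at most one use each (env, val, key, req, acc, ctr, env1, val1, key1, req1)
relevant: ✗ — val, key, req, acc, ctr, env1, val1, key1, req1 never used (weakening)
unrestricted: ✓ — typability at P -> P -> P -> P -> Q -> P -> P -> P -> R -> Q is all that's needed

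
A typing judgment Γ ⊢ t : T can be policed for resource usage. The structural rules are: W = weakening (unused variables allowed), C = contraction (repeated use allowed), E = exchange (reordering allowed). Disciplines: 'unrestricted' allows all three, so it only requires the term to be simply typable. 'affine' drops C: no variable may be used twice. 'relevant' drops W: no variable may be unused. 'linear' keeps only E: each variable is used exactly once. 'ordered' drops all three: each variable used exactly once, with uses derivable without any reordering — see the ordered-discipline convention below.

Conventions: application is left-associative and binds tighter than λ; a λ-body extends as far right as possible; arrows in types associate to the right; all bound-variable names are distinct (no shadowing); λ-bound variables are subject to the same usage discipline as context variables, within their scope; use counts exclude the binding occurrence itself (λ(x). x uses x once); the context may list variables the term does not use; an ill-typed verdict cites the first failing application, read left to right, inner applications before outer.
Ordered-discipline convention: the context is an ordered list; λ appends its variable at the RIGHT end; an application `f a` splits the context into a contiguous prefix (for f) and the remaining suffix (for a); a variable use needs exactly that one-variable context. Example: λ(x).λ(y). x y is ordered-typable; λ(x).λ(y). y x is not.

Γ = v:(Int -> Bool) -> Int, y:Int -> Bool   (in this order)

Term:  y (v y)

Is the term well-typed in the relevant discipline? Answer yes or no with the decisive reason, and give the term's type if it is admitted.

yes — v, y: all used, weakening unneeded; term : Bool
variable uses: v: 1×, y: 2×
use order (left to right): y, v, y
typing: the term checks, with type Bool
per-discipline verdicts: ordered ✗, linear ✗, affine ✗, relevant ✓, unrestricted ✓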